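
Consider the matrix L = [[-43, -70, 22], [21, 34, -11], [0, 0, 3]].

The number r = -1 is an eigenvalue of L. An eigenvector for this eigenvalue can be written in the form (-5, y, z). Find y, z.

We need (L + 1I)v = 0.
L + 1I = [[-42, -70, 22], [21, 35, -11], [0, 0, 4]].
Row 1: (-42)·-5 + (-70)·y + (22)·z = 0
Row 2: (21)·-5 + (35)·y + (-11)·z = 0
Row 3: (0)·-5 + (0)·y + (4)·z = 0
Solving gives y = 3, z = 0.
Check: L·(-5, 3, 0) = (5, -3, 0) = -1·(-5, 3, 0).

3, 0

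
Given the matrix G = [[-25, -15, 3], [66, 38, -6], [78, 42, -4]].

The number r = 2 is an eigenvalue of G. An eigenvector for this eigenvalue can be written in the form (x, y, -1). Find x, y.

1, -2

We need (G - 2I)v = 0.
G - 2I = [[-27, -15, 3], [66, 36, -6], [78, 42, -6]].
Row 1: (-27)·x + (-15)·y + (3)·-1 = 0
Row 2: (66)·x + (36)·y + (-6)·-1 = 0
Row 3: (78)·x + (42)·y + (-6)·-1 = 0
Solving gives x = 1, y = -2.
Check: G·(1, -2, -1) = (2, -4, -2) = 2·(1, -2, -1).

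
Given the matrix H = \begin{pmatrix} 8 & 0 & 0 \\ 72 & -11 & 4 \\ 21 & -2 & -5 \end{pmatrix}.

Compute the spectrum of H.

-9, -7, 8

The characteristic polynomial is p(μ) = det(μI - H).
Cofactor expansion gives p(μ) = μ^3 + 8μ^2 - 65μ - 504.
Try μ = -7: p(-7) = 0, so -7 is a root.
Factor out (μ + 7): p(μ) = (μ + 7)·(μ^2 + μ - 72).
The quadratic factors as (μ + 9)·(μ - 8).
Eigenvalues: -9, -7, 8.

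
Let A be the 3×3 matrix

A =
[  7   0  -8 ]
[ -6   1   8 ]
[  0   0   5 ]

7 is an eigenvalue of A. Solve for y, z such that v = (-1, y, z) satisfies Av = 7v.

1, 0

We need (A - 7I)v = 0.
A - 7I = [[0, 0, -8], [-6, -6, 8], [0, 0, -2]].
Row 1: (0)·-1 + (0)·y + (-8)·z = 0
Row 2: (-6)·-1 + (-6)·y + (8)·z = 0
Row 3: (0)·-1 + (0)·y + (-2)·z = 0
Solving gives y = 1, z = 0.
Check: A·(-1, 1, 0) = (-7, 7, 0) = 7·(-1, 1, 0).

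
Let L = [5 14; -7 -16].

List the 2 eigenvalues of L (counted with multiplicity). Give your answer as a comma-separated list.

-9, -2

det(L - μI) = (5 - μ)(-16 - μ) - (14)·(-7) = μ^2 + 11μ + 18.
This factors as (μ + 9)·(μ + 2) = 0.
Eigenvalues: -9, -2.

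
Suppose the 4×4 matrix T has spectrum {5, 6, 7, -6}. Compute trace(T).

trace(T) is the sum of the eigenvalues: (5) + (6) + (7) + (-6) = 12.

12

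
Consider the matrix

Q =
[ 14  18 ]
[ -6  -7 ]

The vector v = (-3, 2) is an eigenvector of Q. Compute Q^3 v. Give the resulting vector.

First find the eigenvalue: Qv = (-6, 4) = 2·(-3, 2), so λ = 2.
Then Q^3 v = λ^3·v = 2^3·(-3, 2) = 8·(-3, 2) = (-24, 16).

(-24, 16)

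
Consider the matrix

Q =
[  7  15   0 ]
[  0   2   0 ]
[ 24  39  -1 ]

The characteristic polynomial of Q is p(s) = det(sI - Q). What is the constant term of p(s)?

14

p(s) = s^3 - 8s^2 + 5s + 14.
The constant term is 14.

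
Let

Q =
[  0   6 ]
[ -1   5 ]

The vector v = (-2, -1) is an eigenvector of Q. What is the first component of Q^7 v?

First find the eigenvalue: Qv = (-6, -3) = 3·(-2, -1), so λ = 3.
Then Q^7 v = λ^7·v = 3^7·(-2, -1) = 2187·(-2, -1) = (-4374, -2187).

-4374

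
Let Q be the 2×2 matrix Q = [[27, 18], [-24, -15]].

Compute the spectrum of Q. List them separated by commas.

3, 9

det(Q - λI) = (27 - λ)(-15 - λ) - (18)·(-24) = λ^2 - 12λ + 27.
This factors as (λ - 3)·(λ - 9) = 0.
Eigenvalues: 3, 9.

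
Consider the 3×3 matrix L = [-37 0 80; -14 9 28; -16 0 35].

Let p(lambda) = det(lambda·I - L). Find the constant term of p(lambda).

135

p(lambda) = lambda^3 - 7·lambda^2 - 33·lambda + 135.
The constant term is 135.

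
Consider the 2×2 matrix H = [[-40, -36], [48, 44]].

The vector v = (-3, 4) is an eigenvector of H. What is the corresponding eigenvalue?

8

Compute Hv: H·(-3, 4) = (-24, 32).
Since Hv = λv, compare component 1: -24 = λ·-3, so λ = 8.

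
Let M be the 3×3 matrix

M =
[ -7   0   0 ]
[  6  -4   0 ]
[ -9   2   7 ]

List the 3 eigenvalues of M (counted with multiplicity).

-7, -4, 7

M is lower triangular, so its eigenvalues are the diagonal entries.
Diagonal: -7, -4, 7.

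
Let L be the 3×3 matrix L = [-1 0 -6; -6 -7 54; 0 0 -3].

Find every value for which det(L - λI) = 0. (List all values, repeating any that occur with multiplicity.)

-7, -3, -1

Set up det(μI - L) = 0.
Expanding along the first row, p(μ) = μ^3 + 11μ^2 + 31μ + 21.
Rational-root test: μ = -1 gives p(-1) = 0.
Factor out (μ + 1): p(μ) = (μ + 1)·(μ^2 + 10μ + 21).
The quadratic factors as (μ + 7)·(μ + 3).
Eigenvalues: -7, -3, -1.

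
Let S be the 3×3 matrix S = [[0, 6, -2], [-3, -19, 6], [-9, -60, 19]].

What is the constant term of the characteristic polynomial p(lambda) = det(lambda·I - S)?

0

p(0) = det(0·I − S) = det(−S) = (−1)^3·det(S).
det(S) = 0, so p(0) = 0.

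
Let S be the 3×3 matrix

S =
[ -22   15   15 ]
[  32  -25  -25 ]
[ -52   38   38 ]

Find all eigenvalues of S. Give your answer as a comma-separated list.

Set up det(λI - S) = 0.
Expanding the 3×3 determinant: p(λ) = λ^3 + 9λ^2 + 14λ.
Since p(-2) = 0, λ = -2 is a root.
Factor out (λ + 2): p(λ) = (λ + 2)·(λ^2 + 7λ).
The quadratic factors as (λ + 7)·λ.
Eigenvalues: -7, -2, 0.

-7, -2, 0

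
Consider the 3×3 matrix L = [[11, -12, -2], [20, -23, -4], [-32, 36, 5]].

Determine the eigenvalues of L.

The characteristic polynomial is p(λ) = det(λI - L).
Expanding the 3×3 determinant: p(λ) = λ^3 + 7λ^2 + 7λ - 15.
Since p(1) = 0, λ = 1 is a root.
Dividing by (λ - 1) leaves λ^2 + 8λ + 15.
The quadratic factors as (λ + 5)·(λ + 3).
Eigenvalues: -5, -3, 1.

-5, -3, 1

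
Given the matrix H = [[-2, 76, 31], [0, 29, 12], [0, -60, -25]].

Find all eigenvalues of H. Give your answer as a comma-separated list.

-2, -1, 5

The characteristic polynomial is p(s) = det(sI - H).
Cofactor expansion gives p(s) = s^3 - 2s^2 - 13s - 10.
Since p(5) = 0, s = 5 is a root.
Dividing by (s - 5) leaves s^2 + 3s + 2.
The quadratic factors as (s + 2)·(s + 1).
Eigenvalues: -2, -1, 5.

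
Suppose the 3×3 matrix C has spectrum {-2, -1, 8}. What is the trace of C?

5

trace(C) is the sum of the eigenvalues: (-2) + (-1) + (8) = 5.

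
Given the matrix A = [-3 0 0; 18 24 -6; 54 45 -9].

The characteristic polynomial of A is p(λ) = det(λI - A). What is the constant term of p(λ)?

162

p(λ) = λ^3 - 12λ^2 + 9λ + 162.
The constant term is 162.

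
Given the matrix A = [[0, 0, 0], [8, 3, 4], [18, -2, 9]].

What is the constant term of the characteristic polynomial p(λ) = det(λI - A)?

0

p(0) = det(0·I − A) = det(−A) = (−1)^3·det(A).
det(A) = 0, so p(0) = 0.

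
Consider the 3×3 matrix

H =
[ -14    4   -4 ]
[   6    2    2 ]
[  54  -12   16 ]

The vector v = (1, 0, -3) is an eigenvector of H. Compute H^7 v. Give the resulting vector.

(-128, 0, 384)

First find the eigenvalue: Hv = (-2, 0, 6) = -2·(1, 0, -3), so λ = -2.
Then H^7 v = λ^7·v = (-2)^7·(1, 0, -3) = -128·(1, 0, -3) = (-128, 0, 384).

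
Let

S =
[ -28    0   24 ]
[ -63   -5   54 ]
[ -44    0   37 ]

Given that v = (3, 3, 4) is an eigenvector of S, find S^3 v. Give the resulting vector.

First find the eigenvalue: Sv = (12, 12, 16) = 4·(3, 3, 4), so λ = 4.
Then S^3 v = λ^3·v = 4^3·(3, 3, 4) = 64·(3, 3, 4) = (192, 192, 256).

(192, 192, 256)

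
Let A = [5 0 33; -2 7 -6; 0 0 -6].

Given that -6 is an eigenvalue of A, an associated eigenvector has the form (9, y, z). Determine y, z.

We need (A + 6I)v = 0.
A + 6I = [[11, 0, 33], [-2, 13, -6], [0, 0, 0]].
Row 1: (11)·9 + (0)·y + (33)·z = 0
Row 2: (-2)·9 + (13)·y + (-6)·z = 0
Row 3: (0)·9 + (0)·y + (0)·z = 0
Solving gives y = 0, z = -3.
Check: A·(9, 0, -3) = (-54, 0, 18) = -6·(9, 0, -3).

0, -3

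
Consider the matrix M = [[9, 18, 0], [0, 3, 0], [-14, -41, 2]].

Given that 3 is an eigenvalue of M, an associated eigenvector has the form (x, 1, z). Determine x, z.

We need (M - 3I)v = 0.
M - 3I = [[6, 18, 0], [0, 0, 0], [-14, -41, -1]].
Row 1: (6)·x + (18)·1 + (0)·z = 0
Row 2: (0)·x + (0)·1 + (0)·z = 0
Row 3: (-14)·x + (-41)·1 + (-1)·z = 0
Solving gives x = -3, z = 1.
Check: M·(-3, 1, 1) = (-9, 3, 3) = 3·(-3, 1, 1).

-3, 1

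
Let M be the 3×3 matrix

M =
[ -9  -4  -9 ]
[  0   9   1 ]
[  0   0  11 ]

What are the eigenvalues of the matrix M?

M is upper triangular, so its eigenvalues are the diagonal entries.
Diagonal: -9, 9, 11.

-9, 9, 11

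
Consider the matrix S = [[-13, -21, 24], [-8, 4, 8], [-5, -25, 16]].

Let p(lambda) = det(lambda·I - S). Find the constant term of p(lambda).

p(lambda) = lambda^3 - 7·lambda^2 - 44·lambda.
The constant term is 0.

0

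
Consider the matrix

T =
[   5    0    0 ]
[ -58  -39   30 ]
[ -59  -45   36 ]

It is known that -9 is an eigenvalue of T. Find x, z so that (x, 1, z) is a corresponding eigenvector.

We need (T + 9I)v = 0.
T + 9I = [[14, 0, 0], [-58, -30, 30], [-59, -45, 45]].
Row 1: (14)·x + (0)·1 + (0)·z = 0
Row 2: (-58)·x + (-30)·1 + (30)·z = 0
Row 3: (-59)·x + (-45)·1 + (45)·z = 0
Solving gives x = 0, z = 1.
Check: T·(0, 1, 1) = (0, -9, -9) = -9·(0, 1, 1).

0, 1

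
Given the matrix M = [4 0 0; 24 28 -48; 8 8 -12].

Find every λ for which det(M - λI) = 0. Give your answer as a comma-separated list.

4, 4, 12

Set up det(sI - M) = 0.
Cofactor expansion gives p(s) = s^3 - 20s^2 + 112s - 192.
Rational-root test: s = 12 gives p(12) = 0.
Dividing by (s - 12) leaves s^2 - 8s + 16.
The quadratic factor is (s - 4)^2.
Eigenvalues: 4, 4, 12.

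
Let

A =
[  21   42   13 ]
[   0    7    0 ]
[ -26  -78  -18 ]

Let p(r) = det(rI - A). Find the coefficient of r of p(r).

-19

p(r) = r^3 - 10r^2 - 19r + 280.
The coefficient of r is -19.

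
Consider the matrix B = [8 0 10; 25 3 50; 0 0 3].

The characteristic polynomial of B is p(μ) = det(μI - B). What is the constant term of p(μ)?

-72

p(μ) = μ^3 - 14μ^2 + 57μ - 72.
The constant term is -72.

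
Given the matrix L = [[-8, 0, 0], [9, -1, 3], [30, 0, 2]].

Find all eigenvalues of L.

Compute the characteristic polynomial p(s) = det(sI - L).
Cofactor expansion gives p(s) = s^3 + 7s^2 - 10s - 16.
Try s = -8: p(-8) = 0, so -8 is a root.
Dividing by (s + 8) leaves s^2 - s - 2.
The quadratic factors as (s + 1)·(s - 2).
Eigenvalues: -8, -1, 2.

-8, -1, 2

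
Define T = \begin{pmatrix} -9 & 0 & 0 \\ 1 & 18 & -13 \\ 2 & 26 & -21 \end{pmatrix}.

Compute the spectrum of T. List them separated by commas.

-9, -8, 5

Set up det(μI - T) = 0.
Expanding along the first row, p(μ) = μ^3 + 12μ^2 - 13μ - 360.
Try μ = 5: p(5) = 0, so 5 is a root.
Dividing by (μ - 5) leaves μ^2 + 17μ + 72.
The quadratic factors as (μ + 9)·(μ + 8).
Eigenvalues: -9, -8, 5.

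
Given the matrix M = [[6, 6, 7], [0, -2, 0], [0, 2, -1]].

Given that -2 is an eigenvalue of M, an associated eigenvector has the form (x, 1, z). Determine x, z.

1, -2

We need (M + 2I)v = 0.
M + 2I = [[8, 6, 7], [0, 0, 0], [0, 2, 1]].
Row 1: (8)·x + (6)·1 + (7)·z = 0
Row 2: (0)·x + (0)·1 + (0)·z = 0
Row 3: (0)·x + (2)·1 + (1)·z = 0
Solving gives x = 1, z = -2.
Check: M·(1, 1, -2) = (-2, -2, 4) = -2·(1, 1, -2).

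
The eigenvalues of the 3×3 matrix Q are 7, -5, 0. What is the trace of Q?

trace(Q) is the sum of the eigenvalues: (7) + (-5) + (0) = 2.

2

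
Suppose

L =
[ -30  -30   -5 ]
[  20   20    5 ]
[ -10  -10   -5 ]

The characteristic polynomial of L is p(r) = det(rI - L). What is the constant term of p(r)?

0

p(r) = r^3 + 15r^2 + 50r.
The constant term is 0.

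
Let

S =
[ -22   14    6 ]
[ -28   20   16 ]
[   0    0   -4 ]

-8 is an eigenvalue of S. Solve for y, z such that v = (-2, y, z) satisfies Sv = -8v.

We need (S + 8I)v = 0.
S + 8I = [[-14, 14, 6], [-28, 28, 16], [0, 0, 4]].
Row 1: (-14)·-2 + (14)·y + (6)·z = 0
Row 2: (-28)·-2 + (28)·y + (16)·z = 0
Row 3: (0)·-2 + (0)·y + (4)·z = 0
Solving gives y = -2, z = 0.
Check: S·(-2, -2, 0) = (16, 16, 0) = -8·(-2, -2, 0).

-2, 0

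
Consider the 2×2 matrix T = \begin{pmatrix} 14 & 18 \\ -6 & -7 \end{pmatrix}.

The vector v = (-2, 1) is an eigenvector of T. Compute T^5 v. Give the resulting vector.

First find the eigenvalue: Tv = (-10, 5) = 5·(-2, 1), so λ = 5.
Then T^5 v = λ^5·v = 5^5·(-2, 1) = 3125·(-2, 1) = (-6250, 3125).

(-6250, 3125)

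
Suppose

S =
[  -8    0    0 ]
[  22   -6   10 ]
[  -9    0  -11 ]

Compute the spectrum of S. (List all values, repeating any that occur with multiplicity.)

Compute the characteristic polynomial p(μ) = det(μI - S).
Cofactor expansion gives p(μ) = μ^3 + 25μ^2 + 202μ + 528.
Try μ = -6: p(-6) = 0, so -6 is a root.
Factor out (μ + 6): p(μ) = (μ + 6)·(μ^2 + 19μ + 88).
The quadratic factors as (μ + 11)·(μ + 8).
Eigenvalues: -11, -8, -6.

-11, -8, -6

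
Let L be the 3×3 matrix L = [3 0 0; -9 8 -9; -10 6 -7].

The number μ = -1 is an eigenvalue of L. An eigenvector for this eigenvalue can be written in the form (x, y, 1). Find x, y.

0, 1

We need (L + 1I)v = 0.
L + 1I = [[4, 0, 0], [-9, 9, -9], [-10, 6, -6]].
Row 1: (4)·x + (0)·y + (0)·1 = 0
Row 2: (-9)·x + (9)·y + (-9)·1 = 0
Row 3: (-10)·x + (6)·y + (-6)·1 = 0
Solving gives x = 0, y = 1.
Check: L·(0, 1, 1) = (0, -1, -1) = -1·(0, 1, 1).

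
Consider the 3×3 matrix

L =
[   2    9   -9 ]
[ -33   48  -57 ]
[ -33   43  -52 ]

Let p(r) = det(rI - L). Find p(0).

p(0) = det(0·I − L) = det(−L) = (−1)^3·det(L).
det(L) = -90, so p(0) = 90.

90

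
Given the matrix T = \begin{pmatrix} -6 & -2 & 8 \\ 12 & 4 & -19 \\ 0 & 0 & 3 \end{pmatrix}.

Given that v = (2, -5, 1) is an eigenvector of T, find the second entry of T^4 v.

First find the eigenvalue: Tv = (6, -15, 3) = 3·(2, -5, 1), so λ = 3.
Then T^4 v = λ^4·v = 3^4·(2, -5, 1) = 81·(2, -5, 1) = (162, -405, 81).

-405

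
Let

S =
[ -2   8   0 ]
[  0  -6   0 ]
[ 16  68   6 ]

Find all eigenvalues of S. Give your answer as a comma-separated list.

The characteristic polynomial is p(λ) = det(λI - S).
Expanding along the first row, p(λ) = λ^3 + 2λ^2 - 36λ - 72.
Rational-root test: λ = -2 gives p(-2) = 0.
Factor out (λ + 2): p(λ) = (λ + 2)·(λ^2 - 36).
The quadratic factors as (λ + 6)·(λ - 6).
Eigenvalues: -6, -2, 6.

-6, -2, 6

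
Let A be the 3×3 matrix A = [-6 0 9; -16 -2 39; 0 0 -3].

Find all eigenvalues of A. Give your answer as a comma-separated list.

-6, -3, -2

The characteristic polynomial is p(λ) = det(λI - A).
Expanding along the first row, p(λ) = λ^3 + 11λ^2 + 36λ + 36.
Since p(-2) = 0, λ = -2 is a root.
Factor out (λ + 2): p(λ) = (λ + 2)·(λ^2 + 9λ + 18).
The quadratic factors as (λ + 6)·(λ + 3).
Eigenvalues: -6, -3, -2.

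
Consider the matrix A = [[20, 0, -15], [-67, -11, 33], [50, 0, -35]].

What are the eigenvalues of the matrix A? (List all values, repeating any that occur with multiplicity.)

-11, -10, -5

Compute the characteristic polynomial p(λ) = det(λI - A).
Expanding the 3×3 determinant: p(λ) = λ^3 + 26λ^2 + 215λ + 550.
Since p(-5) = 0, λ = -5 is a root.
Dividing by (λ + 5) leaves λ^2 + 21λ + 110.
The quadratic factors as (λ + 11)·(λ + 10).
Eigenvalues: -11, -10, -5.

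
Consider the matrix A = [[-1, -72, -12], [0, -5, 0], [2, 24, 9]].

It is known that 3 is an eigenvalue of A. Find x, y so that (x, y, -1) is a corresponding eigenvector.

3, 0

We need (A - 3I)v = 0.
A - 3I = [[-4, -72, -12], [0, -8, 0], [2, 24, 6]].
Row 1: (-4)·x + (-72)·y + (-12)·-1 = 0
Row 2: (0)·x + (-8)·y + (0)·-1 = 0
Row 3: (2)·x + (24)·y + (6)·-1 = 0
Solving gives x = 3, y = 0.
Check: A·(3, 0, -1) = (9, 0, -3) = 3·(3, 0, -1).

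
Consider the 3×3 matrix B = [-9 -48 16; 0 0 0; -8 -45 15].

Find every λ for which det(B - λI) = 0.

Set up det(μI - B) = 0.
Expanding along the first row, p(μ) = μ^3 - 6μ^2 - 7μ.
Try μ = 0: p(0) = 0, so 0 is a root.
Factor out μ: p(μ) = μ·(μ^2 - 6μ - 7).
The quadratic factors as (μ + 1)·(μ - 7).
Eigenvalues: -1, 0, 7.

-1, 0, 7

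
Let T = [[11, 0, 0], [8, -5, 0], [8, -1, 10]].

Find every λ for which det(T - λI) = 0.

-5, 10, 11

T is lower triangular, so its eigenvalues are the diagonal entries.
Diagonal: 11, -5, 10.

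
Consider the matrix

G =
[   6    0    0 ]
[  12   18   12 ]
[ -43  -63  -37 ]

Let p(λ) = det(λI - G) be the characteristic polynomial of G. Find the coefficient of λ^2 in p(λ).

13

The coefficient of λ^2 of det(λI - G) is −trace(G).
trace(G) = (6) + (18) + (-37) = -13, so the coefficient is 13.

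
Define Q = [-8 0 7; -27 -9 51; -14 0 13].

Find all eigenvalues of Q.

The characteristic polynomial is p(μ) = det(μI - Q).
Cofactor expansion gives p(μ) = μ^3 + 4μ^2 - 51μ - 54.
Rational-root test: μ = -1 gives p(-1) = 0.
Dividing by (μ + 1) leaves μ^2 + 3μ - 54.
The quadratic factors as (μ + 9)·(μ - 6).
Eigenvalues: -9, -1, 6.

-9, -1, 6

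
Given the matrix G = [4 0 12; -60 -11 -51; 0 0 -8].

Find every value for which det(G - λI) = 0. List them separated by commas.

-11, -8, 4

Set up det(μI - G) = 0.
Expanding the 3×3 determinant: p(μ) = μ^3 + 15μ^2 + 12μ - 352.
Rational-root test: μ = 4 gives p(4) = 0.
Factor out (μ - 4): p(μ) = (μ - 4)·(μ^2 + 19μ + 88).
The quadratic factors as (μ + 11)·(μ + 8).
Eigenvalues: -11, -8, 4.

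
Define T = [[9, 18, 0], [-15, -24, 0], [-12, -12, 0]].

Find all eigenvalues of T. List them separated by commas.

-9, -6, 0

Compute the characteristic polynomial p(lambda) = det(lambda·I - T).
Expanding the 3×3 determinant: p(lambda) = lambda^3 + 15·lambda^2 + 54·lambda.
Since p(-6) = 0, lambda = -6 is a root.
Dividing by (lambda + 6) leaves lambda^2 + 9·lambda.
The quadratic factors as (lambda + 9)·lambda.
Eigenvalues: -9, -6, 0.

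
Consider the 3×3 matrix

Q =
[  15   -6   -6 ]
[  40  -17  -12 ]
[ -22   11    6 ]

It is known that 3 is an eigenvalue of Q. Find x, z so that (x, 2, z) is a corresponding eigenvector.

1, 0

We need (Q - 3I)v = 0.
Q - 3I = [[12, -6, -6], [40, -20, -12], [-22, 11, 3]].
Row 1: (12)·x + (-6)·2 + (-6)·z = 0
Row 2: (40)·x + (-20)·2 + (-12)·z = 0
Row 3: (-22)·x + (11)·2 + (3)·z = 0
Solving gives x = 1, z = 0.
Check: Q·(1, 2, 0) = (3, 6, 0) = 3·(1, 2, 0).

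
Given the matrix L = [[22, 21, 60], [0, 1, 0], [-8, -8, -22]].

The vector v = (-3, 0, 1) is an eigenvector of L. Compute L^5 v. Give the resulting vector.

First find the eigenvalue: Lv = (-6, 0, 2) = 2·(-3, 0, 1), so λ = 2.
Then L^5 v = λ^5·v = 2^5·(-3, 0, 1) = 32·(-3, 0, 1) = (-96, 0, 32).

(-96, 0, 32)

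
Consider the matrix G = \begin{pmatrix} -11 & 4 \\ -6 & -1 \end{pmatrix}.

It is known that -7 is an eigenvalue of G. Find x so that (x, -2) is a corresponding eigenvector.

We need (G + 7I)v = 0.
G + 7I = [[-4, 4], [-6, 6]].
Row 1: (-4)·x + (4)·-2 = 0
Row 2: (-6)·x + (6)·-2 = 0
Solving gives x = -2.
Check: G·(-2, -2) = (14, 14) = -7·(-2, -2).

-2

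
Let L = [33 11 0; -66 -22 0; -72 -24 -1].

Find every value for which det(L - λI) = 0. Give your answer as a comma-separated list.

-1, 0, 11

The characteristic polynomial is p(μ) = det(μI - L).
Expanding the 3×3 determinant: p(μ) = μ^3 - 10μ^2 - 11μ.
Try μ = -1: p(-1) = 0, so -1 is a root.
Dividing by (μ + 1) leaves μ^2 - 11μ.
The quadratic factors as μ·(μ - 11).
Eigenvalues: -1, 0, 11.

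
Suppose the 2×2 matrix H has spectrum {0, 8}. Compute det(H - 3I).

-15

If H has eigenvalues 0, 8, then H - 3I has eigenvalues -3, 5.
det(H - 3I) = (-3) · (5) = -15.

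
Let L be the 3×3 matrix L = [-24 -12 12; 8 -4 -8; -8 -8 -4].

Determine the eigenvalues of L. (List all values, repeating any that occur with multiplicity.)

Set up det(lambda·I - L) = 0.
Cofactor expansion gives p(lambda) = lambda^3 + 32·lambda^2 + 336·lambda + 1152.
Since p(-8) = 0, lambda = -8 is a root.
Dividing by (lambda + 8) leaves lambda^2 + 24·lambda + 144.
The quadratic factor is (lambda + 12)^2.
Eigenvalues: -12, -12, -8.

-12, -12, -8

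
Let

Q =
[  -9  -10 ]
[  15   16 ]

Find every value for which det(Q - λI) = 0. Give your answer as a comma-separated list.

det(Q - lambda·I) = (-9 - lambda)(16 - lambda) - (-10)·(15) = lambda^2 - 7·lambda + 6.
This factors as (lambda - 1)·(lambda - 6) = 0.
Eigenvalues: 1, 6.

1, 6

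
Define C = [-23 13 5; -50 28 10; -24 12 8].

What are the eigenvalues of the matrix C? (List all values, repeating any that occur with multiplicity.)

Compute the characteristic polynomial p(λ) = det(λI - C).
Expanding the 3×3 determinant: p(λ) = λ^3 - 13λ^2 + 46λ - 48.
Rational-root test: λ = 2 gives p(2) = 0.
Dividing by (λ - 2) leaves λ^2 - 11λ + 24.
The quadratic factors as (λ - 3)·(λ - 8).
Eigenvalues: 2, 3, 8.

2, 3, 8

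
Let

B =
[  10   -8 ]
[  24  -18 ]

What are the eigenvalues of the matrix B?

det(B - sI) = (10 - s)(-18 - s) - (-8)·(24) = s^2 + 8s + 12.
This factors as (s + 6)·(s + 2) = 0.
Eigenvalues: -6, -2.

-6, -2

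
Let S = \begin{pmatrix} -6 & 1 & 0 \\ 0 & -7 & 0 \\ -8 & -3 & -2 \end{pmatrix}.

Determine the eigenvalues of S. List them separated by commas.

-7, -6, -2

Compute the characteristic polynomial p(r) = det(rI - S).
Expanding along the first row, p(r) = r^3 + 15r^2 + 68r + 84.
Try r = -6: p(-6) = 0, so -6 is a root.
Dividing by (r + 6) leaves r^2 + 9r + 14.
The quadratic factors as (r + 7)·(r + 2).
Eigenvalues: -7, -6, -2.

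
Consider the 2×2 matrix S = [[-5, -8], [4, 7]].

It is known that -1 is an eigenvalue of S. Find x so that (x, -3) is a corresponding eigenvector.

6

We need (S + 1I)v = 0.
S + 1I = [[-4, -8], [4, 8]].
Row 1: (-4)·x + (-8)·-3 = 0
Row 2: (4)·x + (8)·-3 = 0
Solving gives x = 6.
Check: S·(6, -3) = (-6, 3) = -1·(6, -3).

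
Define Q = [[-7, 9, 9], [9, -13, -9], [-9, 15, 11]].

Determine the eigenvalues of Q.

-7, -4, 2

Set up det(tI - Q) = 0.
Cofactor expansion gives p(t) = t^3 + 9t^2 + 6t - 56.
Since p(-7) = 0, t = -7 is a root.
Dividing by (t + 7) leaves t^2 + 2t - 8.
The quadratic factors as (t + 4)·(t - 2).
Eigenvalues: -7, -4, 2.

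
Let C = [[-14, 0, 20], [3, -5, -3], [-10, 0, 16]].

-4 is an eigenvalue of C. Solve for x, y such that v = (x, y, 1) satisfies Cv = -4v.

We need (C + 4I)v = 0.
C + 4I = [[-10, 0, 20], [3, -1, -3], [-10, 0, 20]].
Row 1: (-10)·x + (0)·y + (20)·1 = 0
Row 2: (3)·x + (-1)·y + (-3)·1 = 0
Row 3: (-10)·x + (0)·y + (20)·1 = 0
Solving gives x = 2, y = 3.
Check: C·(2, 3, 1) = (-8, -12, -4) = -4·(2, 3, 1).

2, 3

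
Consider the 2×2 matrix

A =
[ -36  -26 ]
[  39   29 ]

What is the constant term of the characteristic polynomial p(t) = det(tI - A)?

-30

p(0) = det(0·I − A) = det(−A) = (−1)^2·det(A).
det(A) = -30, so p(0) = -30.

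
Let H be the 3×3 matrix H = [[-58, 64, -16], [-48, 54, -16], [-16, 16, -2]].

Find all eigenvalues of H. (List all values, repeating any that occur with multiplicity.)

-10, -2, 6

Compute the characteristic polynomial p(lambda) = det(lambda·I - H).
Cofactor expansion gives p(lambda) = lambda^3 + 6·lambda^2 - 52·lambda - 120.
Rational-root test: lambda = -10 gives p(-10) = 0.
Factor out (lambda + 10): p(lambda) = (lambda + 10)·(lambda^2 - 4·lambda - 12).
The quadratic factors as (lambda + 2)·(lambda - 6).
Eigenvalues: -10, -2, 6.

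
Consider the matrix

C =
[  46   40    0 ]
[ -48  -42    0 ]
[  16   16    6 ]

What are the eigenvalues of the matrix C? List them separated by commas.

Compute the characteristic polynomial p(r) = det(rI - C).
Expanding along the first row, p(r) = r^3 - 10r^2 + 12r + 72.
Try r = 6: p(6) = 0, so 6 is a root.
Dividing by (r - 6) leaves r^2 - 4r - 12.
The quadratic factors as (r + 2)·(r - 6).
Eigenvalues: -2, 6, 6.

-2, 6, 6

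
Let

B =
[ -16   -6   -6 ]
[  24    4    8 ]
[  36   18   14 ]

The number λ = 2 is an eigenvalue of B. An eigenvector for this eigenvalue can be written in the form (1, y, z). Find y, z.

0, -3

We need (B - 2I)v = 0.
B - 2I = [[-18, -6, -6], [24, 2, 8], [36, 18, 12]].
Row 1: (-18)·1 + (-6)·y + (-6)·z = 0
Row 2: (24)·1 + (2)·y + (8)·z = 0
Row 3: (36)·1 + (18)·y + (12)·z = 0
Solving gives y = 0, z = -3.
Check: B·(1, 0, -3) = (2, 0, -6) = 2·(1, 0, -3).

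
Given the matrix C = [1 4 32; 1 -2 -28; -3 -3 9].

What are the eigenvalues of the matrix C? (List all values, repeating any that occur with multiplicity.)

Set up det(sI - C) = 0.
Expanding along the first row, p(s) = s^3 - 8s^2 - 3s + 90.
Since p(5) = 0, s = 5 is a root.
Dividing by (s - 5) leaves s^2 - 3s - 18.
The quadratic factors as (s + 3)·(s - 6).
Eigenvalues: -3, 5, 6.

-3, 5, 6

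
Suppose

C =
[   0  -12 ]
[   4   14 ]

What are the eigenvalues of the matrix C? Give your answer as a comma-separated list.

6, 8

det(C - rI) = (0 - r)(14 - r) - (-12)·(4) = r^2 - 14r + 48.
This factors as (r - 6)·(r - 8) = 0.
Eigenvalues: 6, 8.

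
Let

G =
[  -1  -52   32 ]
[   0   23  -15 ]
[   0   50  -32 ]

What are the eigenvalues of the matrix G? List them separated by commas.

The characteristic polynomial is p(t) = det(tI - G).
Expanding the 3×3 determinant: p(t) = t^3 + 10t^2 + 23t + 14.
Try t = -1: p(-1) = 0, so -1 is a root.
Dividing by (t + 1) leaves t^2 + 9t + 14.
The quadratic factors as (t + 7)·(t + 2).
Eigenvalues: -7, -2, -1.

-7, -2, -1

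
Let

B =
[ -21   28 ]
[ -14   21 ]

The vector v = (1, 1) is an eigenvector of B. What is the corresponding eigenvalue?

7

Compute Bv: B·(1, 1) = (7, 7).
Since Bv = λv, compare component 1: 7 = λ·1, so λ = 7.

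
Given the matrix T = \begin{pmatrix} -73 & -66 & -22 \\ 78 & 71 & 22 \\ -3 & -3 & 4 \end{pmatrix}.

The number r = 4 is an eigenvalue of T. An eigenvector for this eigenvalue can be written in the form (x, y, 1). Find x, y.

We need (T - 4I)v = 0.
T - 4I = [[-77, -66, -22], [78, 67, 22], [-3, -3, 0]].
Row 1: (-77)·x + (-66)·y + (-22)·1 = 0
Row 2: (78)·x + (67)·y + (22)·1 = 0
Row 3: (-3)·x + (-3)·y + (0)·1 = 0
Solving gives x = -2, y = 2.
Check: T·(-2, 2, 1) = (-8, 8, 4) = 4·(-2, 2, 1).

-2, 2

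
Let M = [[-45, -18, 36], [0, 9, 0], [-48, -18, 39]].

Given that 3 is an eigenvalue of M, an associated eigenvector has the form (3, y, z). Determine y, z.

We need (M - 3I)v = 0.
M - 3I = [[-48, -18, 36], [0, 6, 0], [-48, -18, 36]].
Row 1: (-48)·3 + (-18)·y + (36)·z = 0
Row 2: (0)·3 + (6)·y + (0)·z = 0
Row 3: (-48)·3 + (-18)·y + (36)·z = 0
Solving gives y = 0, z = 4.
Check: M·(3, 0, 4) = (9, 0, 12) = 3·(3, 0, 4).

0, 4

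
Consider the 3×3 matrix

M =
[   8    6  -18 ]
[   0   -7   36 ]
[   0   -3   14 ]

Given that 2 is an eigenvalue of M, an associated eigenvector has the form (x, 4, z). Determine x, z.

-1, 1

We need (M - 2I)v = 0.
M - 2I = [[6, 6, -18], [0, -9, 36], [0, -3, 12]].
Row 1: (6)·x + (6)·4 + (-18)·z = 0
Row 2: (0)·x + (-9)·4 + (36)·z = 0
Row 3: (0)·x + (-3)·4 + (12)·z = 0
Solving gives x = -1, z = 1.
Check: M·(-1, 4, 1) = (-2, 8, 2) = 2·(-1, 4, 1).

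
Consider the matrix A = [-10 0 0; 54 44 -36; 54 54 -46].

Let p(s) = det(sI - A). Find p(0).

p(0) = det(0·I − A) = det(−A) = (−1)^3·det(A).
det(A) = 800, so p(0) = -800.

-800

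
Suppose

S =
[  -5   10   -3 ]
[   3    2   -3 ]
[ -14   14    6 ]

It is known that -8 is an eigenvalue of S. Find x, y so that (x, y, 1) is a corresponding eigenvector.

We need (S + 8I)v = 0.
S + 8I = [[3, 10, -3], [3, 10, -3], [-14, 14, 14]].
Row 1: (3)·x + (10)·y + (-3)·1 = 0
Row 2: (3)·x + (10)·y + (-3)·1 = 0
Row 3: (-14)·x + (14)·y + (14)·1 = 0
Solving gives x = 1, y = 0.
Check: S·(1, 0, 1) = (-8, 0, -8) = -8·(1, 0, 1).

1, 0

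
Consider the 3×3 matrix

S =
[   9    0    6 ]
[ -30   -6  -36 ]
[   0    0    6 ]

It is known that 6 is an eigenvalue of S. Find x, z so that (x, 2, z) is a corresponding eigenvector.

We need (S - 6I)v = 0.
S - 6I = [[3, 0, 6], [-30, -12, -36], [0, 0, 0]].
Row 1: (3)·x + (0)·2 + (6)·z = 0
Row 2: (-30)·x + (-12)·2 + (-36)·z = 0
Row 3: (0)·x + (0)·2 + (0)·z = 0
Solving gives x = -2, z = 1.
Check: S·(-2, 2, 1) = (-12, 12, 6) = 6·(-2, 2, 1).

-2, 1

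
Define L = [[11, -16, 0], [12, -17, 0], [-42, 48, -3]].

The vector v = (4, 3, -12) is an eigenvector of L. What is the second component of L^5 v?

First find the eigenvalue: Lv = (-4, -3, 12) = -1·(4, 3, -12), so λ = -1.
Then L^5 v = λ^5·v = (-1)^5·(4, 3, -12) = -1·(4, 3, -12) = (-4, -3, 12).

-3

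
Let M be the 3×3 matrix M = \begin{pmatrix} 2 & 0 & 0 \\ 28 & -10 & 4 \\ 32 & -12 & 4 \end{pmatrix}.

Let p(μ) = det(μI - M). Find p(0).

p(0) = det(0·I − M) = det(−M) = (−1)^3·det(M).
det(M) = 16, so p(0) = -16.

-16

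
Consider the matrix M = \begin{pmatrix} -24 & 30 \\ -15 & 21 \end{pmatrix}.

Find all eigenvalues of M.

det(M - tI) = (-24 - t)(21 - t) - (30)·(-15) = t^2 + 3t - 54.
This factors as (t + 9)·(t - 6) = 0.
Eigenvalues: -9, 6.

-9, 6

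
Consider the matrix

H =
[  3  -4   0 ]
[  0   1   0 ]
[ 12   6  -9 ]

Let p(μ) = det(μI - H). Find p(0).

27

p(0) = det(0·I − H) = det(−H) = (−1)^3·det(H).
det(H) = -27, so p(0) = 27.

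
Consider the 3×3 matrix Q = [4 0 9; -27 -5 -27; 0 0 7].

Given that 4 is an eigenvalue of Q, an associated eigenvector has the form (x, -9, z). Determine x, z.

We need (Q - 4I)v = 0.
Q - 4I = [[0, 0, 9], [-27, -9, -27], [0, 0, 3]].
Row 1: (0)·x + (0)·-9 + (9)·z = 0
Row 2: (-27)·x + (-9)·-9 + (-27)·z = 0
Row 3: (0)·x + (0)·-9 + (3)·z = 0
Solving gives x = 3, z = 0.
Check: Q·(3, -9, 0) = (12, -36, 0) = 4·(3, -9, 0).

3, 0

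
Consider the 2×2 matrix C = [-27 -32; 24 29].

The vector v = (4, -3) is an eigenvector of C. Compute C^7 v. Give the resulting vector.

First find the eigenvalue: Cv = (-12, 9) = -3·(4, -3), so λ = -3.
Then C^7 v = λ^7·v = (-3)^7·(4, -3) = -2187·(4, -3) = (-8748, 6561).

(-8748, 6561)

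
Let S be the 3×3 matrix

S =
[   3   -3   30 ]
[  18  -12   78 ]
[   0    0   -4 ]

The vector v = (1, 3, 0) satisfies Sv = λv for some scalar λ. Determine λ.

-6

Compute Sv: S·(1, 3, 0) = (-6, -18, 0).
Since Sv = λv, compare component 1: -6 = λ·1, so λ = -6.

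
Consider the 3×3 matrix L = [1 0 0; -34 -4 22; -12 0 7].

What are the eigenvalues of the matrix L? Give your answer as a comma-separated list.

-4, 1, 7

Set up det(sI - L) = 0.
Expanding the 3×3 determinant: p(s) = s^3 - 4s^2 - 25s + 28.
Since p(1) = 0, s = 1 is a root.
Factor out (s - 1): p(s) = (s - 1)·(s^2 - 3s - 28).
The quadratic factors as (s + 4)·(s - 7).
Eigenvalues: -4, 1, 7.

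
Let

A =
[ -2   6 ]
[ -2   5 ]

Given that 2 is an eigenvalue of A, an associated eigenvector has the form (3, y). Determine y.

We need (A - 2I)v = 0.
A - 2I = [[-4, 6], [-2, 3]].
Row 1: (-4)·3 + (6)·y = 0
Row 2: (-2)·3 + (3)·y = 0
Solving gives y = 2.
Check: A·(3, 2) = (6, 4) = 2·(3, 2).

2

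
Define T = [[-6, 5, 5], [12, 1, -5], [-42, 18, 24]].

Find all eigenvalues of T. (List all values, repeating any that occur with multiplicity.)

4, 6, 9

Set up det(lambda·I - T) = 0.
Cofactor expansion gives p(lambda) = lambda^3 - 19·lambda^2 + 114·lambda - 216.
Rational-root test: lambda = 6 gives p(6) = 0.
Factor out (lambda - 6): p(lambda) = (lambda - 6)·(lambda^2 - 13·lambda + 36).
The quadratic factors as (lambda - 4)·(lambda - 9).
Eigenvalues: 4, 6, 9.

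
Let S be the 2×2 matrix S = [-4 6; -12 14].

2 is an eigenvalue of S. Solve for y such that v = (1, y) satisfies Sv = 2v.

We need (S - 2I)v = 0.
S - 2I = [[-6, 6], [-12, 12]].
Row 1: (-6)·1 + (6)·y = 0
Row 2: (-12)·1 + (12)·y = 0
Solving gives y = 1.
Check: S·(1, 1) = (2, 2) = 2·(1, 1).

1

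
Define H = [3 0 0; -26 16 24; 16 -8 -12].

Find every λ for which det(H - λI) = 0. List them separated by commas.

Set up det(λI - H) = 0.
Cofactor expansion gives p(λ) = λ^3 - 7λ^2 + 12λ.
Since p(0) = 0, λ = 0 is a root.
Factor out λ: p(λ) = λ·(λ^2 - 7λ + 12).
The quadratic factors as (λ - 3)·(λ - 4).
Eigenvalues: 0, 3, 4.

0, 3, 4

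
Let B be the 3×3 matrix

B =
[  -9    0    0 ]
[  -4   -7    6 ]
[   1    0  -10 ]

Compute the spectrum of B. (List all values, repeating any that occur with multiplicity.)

-10, -9, -7

Compute the characteristic polynomial p(μ) = det(μI - B).
Cofactor expansion gives p(μ) = μ^3 + 26μ^2 + 223μ + 630.
Try μ = -7: p(-7) = 0, so -7 is a root.
Factor out (μ + 7): p(μ) = (μ + 7)·(μ^2 + 19μ + 90).
The quadratic factors as (μ + 10)·(μ + 9).
Eigenvalues: -10, -9, -7.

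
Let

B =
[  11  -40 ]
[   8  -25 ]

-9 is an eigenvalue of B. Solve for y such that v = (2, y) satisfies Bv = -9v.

We need (B + 9I)v = 0.
B + 9I = [[20, -40], [8, -16]].
Row 1: (20)·2 + (-40)·y = 0
Row 2: (8)·2 + (-16)·y = 0
Solving gives y = 1.
Check: B·(2, 1) = (-18, -9) = -9·(2, 1).

1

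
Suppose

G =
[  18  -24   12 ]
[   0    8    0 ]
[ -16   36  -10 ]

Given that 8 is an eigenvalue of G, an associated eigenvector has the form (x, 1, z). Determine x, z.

We need (G - 8I)v = 0.
G - 8I = [[10, -24, 12], [0, 0, 0], [-16, 36, -18]].
Row 1: (10)·x + (-24)·1 + (12)·z = 0
Row 2: (0)·x + (0)·1 + (0)·z = 0
Row 3: (-16)·x + (36)·1 + (-18)·z = 0
Solving gives x = 0, z = 2.
Check: G·(0, 1, 2) = (0, 8, 16) = 8·(0, 1, 2).

0, 2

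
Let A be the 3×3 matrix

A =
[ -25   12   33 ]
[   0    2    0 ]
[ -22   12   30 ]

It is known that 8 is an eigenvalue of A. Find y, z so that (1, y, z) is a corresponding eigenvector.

0, 1

We need (A - 8I)v = 0.
A - 8I = [[-33, 12, 33], [0, -6, 0], [-22, 12, 22]].
Row 1: (-33)·1 + (12)·y + (33)·z = 0
Row 2: (0)·1 + (-6)·y + (0)·z = 0
Row 3: (-22)·1 + (12)·y + (22)·z = 0
Solving gives y = 0, z = 1.
Check: A·(1, 0, 1) = (8, 0, 8) = 8·(1, 0, 1).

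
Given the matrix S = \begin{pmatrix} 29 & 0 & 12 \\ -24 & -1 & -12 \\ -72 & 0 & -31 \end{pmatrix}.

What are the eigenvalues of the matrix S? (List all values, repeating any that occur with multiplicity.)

-7, -1, 5

The characteristic polynomial is p(λ) = det(λI - S).
Cofactor expansion gives p(λ) = λ^3 + 3λ^2 - 33λ - 35.
Since p(-1) = 0, λ = -1 is a root.
Factor out (λ + 1): p(λ) = (λ + 1)·(λ^2 + 2λ - 35).
The quadratic factors as (λ + 7)·(λ - 5).
Eigenvalues: -7, -1, 5.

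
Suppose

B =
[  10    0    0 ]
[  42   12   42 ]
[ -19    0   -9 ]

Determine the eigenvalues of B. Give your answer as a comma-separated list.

Compute the characteristic polynomial p(λ) = det(λI - B).
Expanding along the first row, p(λ) = λ^3 - 13λ^2 - 78λ + 1080.
Since p(-9) = 0, λ = -9 is a root.
Dividing by (λ + 9) leaves λ^2 - 22λ + 120.
The quadratic factors as (λ - 10)·(λ - 12).
Eigenvalues: -9, 10, 12.

-9, 10, 12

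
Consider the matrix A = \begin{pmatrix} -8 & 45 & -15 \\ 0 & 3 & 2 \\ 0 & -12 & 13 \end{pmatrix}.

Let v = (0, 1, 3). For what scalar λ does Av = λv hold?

Compute Av: A·(0, 1, 3) = (0, 9, 27).
Since Av = λv, compare component 2: 9 = λ·1, so λ = 9.

9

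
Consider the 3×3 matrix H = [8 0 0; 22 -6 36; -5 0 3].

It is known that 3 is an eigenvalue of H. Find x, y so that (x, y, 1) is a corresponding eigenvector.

We need (H - 3I)v = 0.
H - 3I = [[5, 0, 0], [22, -9, 36], [-5, 0, 0]].
Row 1: (5)·x + (0)·y + (0)·1 = 0
Row 2: (22)·x + (-9)·y + (36)·1 = 0
Row 3: (-5)·x + (0)·y + (0)·1 = 0
Solving gives x = 0, y = 4.
Check: H·(0, 4, 1) = (0, 12, 3) = 3·(0, 4, 1).

0, 4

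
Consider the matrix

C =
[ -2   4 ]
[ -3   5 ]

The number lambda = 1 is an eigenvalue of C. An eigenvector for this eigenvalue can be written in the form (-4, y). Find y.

We need (C - 1I)v = 0.
C - 1I = [[-3, 4], [-3, 4]].
Row 1: (-3)·-4 + (4)·y = 0
Row 2: (-3)·-4 + (4)·y = 0
Solving gives y = -3.
Check: C·(-4, -3) = (-4, -3) = 1·(-4, -3).

-3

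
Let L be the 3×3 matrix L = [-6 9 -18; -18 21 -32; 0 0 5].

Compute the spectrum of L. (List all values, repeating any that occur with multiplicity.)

3, 5, 12

Set up det(λI - L) = 0.
Expanding along the first row, p(λ) = λ^3 - 20λ^2 + 111λ - 180.
Since p(5) = 0, λ = 5 is a root.
Dividing by (λ - 5) leaves λ^2 - 15λ + 36.
The quadratic factors as (λ - 3)·(λ - 12).
Eigenvalues: 3, 5, 12.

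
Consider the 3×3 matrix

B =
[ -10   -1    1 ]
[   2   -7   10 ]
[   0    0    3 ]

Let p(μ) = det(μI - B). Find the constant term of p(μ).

-216

p(μ) = μ^3 + 14μ^2 + 21μ - 216.
The constant term is -216.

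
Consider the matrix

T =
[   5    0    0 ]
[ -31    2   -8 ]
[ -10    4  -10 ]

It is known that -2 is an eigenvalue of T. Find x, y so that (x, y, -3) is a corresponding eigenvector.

0, -6

We need (T + 2I)v = 0.
T + 2I = [[7, 0, 0], [-31, 4, -8], [-10, 4, -8]].
Row 1: (7)·x + (0)·y + (0)·-3 = 0
Row 2: (-31)·x + (4)·y + (-8)·-3 = 0
Row 3: (-10)·x + (4)·y + (-8)·-3 = 0
Solving gives x = 0, y = -6.
Check: T·(0, -6, -3) = (0, 12, 6) = -2·(0, -6, -3).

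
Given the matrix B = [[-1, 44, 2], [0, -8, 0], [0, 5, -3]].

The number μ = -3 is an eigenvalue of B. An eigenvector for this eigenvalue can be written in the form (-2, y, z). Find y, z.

We need (B + 3I)v = 0.
B + 3I = [[2, 44, 2], [0, -5, 0], [0, 5, 0]].
Row 1: (2)·-2 + (44)·y + (2)·z = 0
Row 2: (0)·-2 + (-5)·y + (0)·z = 0
Row 3: (0)·-2 + (5)·y + (0)·z = 0
Solving gives y = 0, z = 2.
Check: B·(-2, 0, 2) = (6, 0, -6) = -3·(-2, 0, 2).

0, 2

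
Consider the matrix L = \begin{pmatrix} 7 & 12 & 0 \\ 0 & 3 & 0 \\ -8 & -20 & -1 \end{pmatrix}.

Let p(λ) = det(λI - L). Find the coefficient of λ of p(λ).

p(λ) = λ^3 - 9λ^2 + 11λ + 21.
The coefficient of λ is 11.

11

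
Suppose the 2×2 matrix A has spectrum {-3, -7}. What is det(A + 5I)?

If A has eigenvalues -3, -7, then A + 5I has eigenvalues 2, -2.
det(A + 5I) = (2) · (-2) = -4.

-4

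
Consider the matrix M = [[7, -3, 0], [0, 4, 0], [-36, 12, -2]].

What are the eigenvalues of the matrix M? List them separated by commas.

-2, 4, 7

Compute the characteristic polynomial p(μ) = det(μI - M).
Cofactor expansion gives p(μ) = μ^3 - 9μ^2 + 6μ + 56.
Since p(-2) = 0, μ = -2 is a root.
Dividing by (μ + 2) leaves μ^2 - 11μ + 28.
The quadratic factors as (μ - 4)·(μ - 7).
Eigenvalues: -2, 4, 7.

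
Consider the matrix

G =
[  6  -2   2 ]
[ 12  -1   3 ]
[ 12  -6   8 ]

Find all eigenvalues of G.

Set up det(λI - G) = 0.
Expanding the 3×3 determinant: p(λ) = λ^3 - 13λ^2 + 52λ - 60.
Try λ = 2: p(2) = 0, so 2 is a root.
Dividing by (λ - 2) leaves λ^2 - 11λ + 30.
The quadratic factors as (λ - 5)·(λ - 6).
Eigenvalues: 2, 5, 6.

2, 5, 6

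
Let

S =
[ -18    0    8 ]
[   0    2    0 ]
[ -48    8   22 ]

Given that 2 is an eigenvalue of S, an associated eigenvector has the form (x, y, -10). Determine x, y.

-4, 1

We need (S - 2I)v = 0.
S - 2I = [[-20, 0, 8], [0, 0, 0], [-48, 8, 20]].
Row 1: (-20)·x + (0)·y + (8)·-10 = 0
Row 2: (0)·x + (0)·y + (0)·-10 = 0
Row 3: (-48)·x + (8)·y + (20)·-10 = 0
Solving gives x = -4, y = 1.
Check: S·(-4, 1, -10) = (-8, 2, -20) = 2·(-4, 1, -10).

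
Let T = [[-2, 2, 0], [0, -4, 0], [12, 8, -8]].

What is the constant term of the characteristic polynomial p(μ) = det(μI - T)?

p(0) = det(0·I − T) = det(−T) = (−1)^3·det(T).
det(T) = -64, so p(0) = 64.

64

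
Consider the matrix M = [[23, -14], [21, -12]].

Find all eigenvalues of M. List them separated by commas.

2, 9

det(M - tI) = (23 - t)(-12 - t) - (-14)·(21) = t^2 - 11t + 18.
This factors as (t - 2)·(t - 9) = 0.
Eigenvalues: 2, 9.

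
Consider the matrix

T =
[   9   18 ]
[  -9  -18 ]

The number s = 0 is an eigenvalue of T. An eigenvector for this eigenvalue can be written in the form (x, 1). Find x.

We need (T)v = 0.
T = [[9, 18], [-9, -18]].
Row 1: (9)·x + (18)·1 = 0
Row 2: (-9)·x + (-18)·1 = 0
Solving gives x = -2.
Check: T·(-2, 1) = (0, 0) = 0·(-2, 1).

-2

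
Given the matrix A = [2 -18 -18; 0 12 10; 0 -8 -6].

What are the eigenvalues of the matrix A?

2, 2, 4

The characteristic polynomial is p(r) = det(rI - A).
Expanding along the first row, p(r) = r^3 - 8r^2 + 20r - 16.
Since p(2) = 0, r = 2 is a root.
Factor out (r - 2): p(r) = (r - 2)·(r^2 - 6r + 8).
The quadratic factors as (r - 2)·(r - 4).
Eigenvalues: 2, 2, 4.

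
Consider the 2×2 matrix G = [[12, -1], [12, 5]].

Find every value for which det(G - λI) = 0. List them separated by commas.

det(G - tI) = (12 - t)(5 - t) - (-1)·(12) = t^2 - 17t + 72.
This factors as (t - 8)·(t - 9) = 0.
Eigenvalues: 8, 9.

8, 9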